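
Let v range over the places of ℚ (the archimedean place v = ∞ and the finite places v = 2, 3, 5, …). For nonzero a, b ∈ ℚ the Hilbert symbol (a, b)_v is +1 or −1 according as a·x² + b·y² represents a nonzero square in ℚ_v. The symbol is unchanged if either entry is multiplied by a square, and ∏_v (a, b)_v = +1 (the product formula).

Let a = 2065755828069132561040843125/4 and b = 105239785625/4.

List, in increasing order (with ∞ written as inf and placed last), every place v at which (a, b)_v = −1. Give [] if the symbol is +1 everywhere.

(a, b) ≡ (12952589, 996353) mod (ℚ^×)²; places V = {2, 3, 5, 13, 17, 29, 43, 47, ∞}.
(a,b)_∞: sgn(12952589)=+, sgn(996353)=+, so +1.
(a,b)_13: α=5, u≡8; β=2, v≡5 (mod 13); (8|13)=-1, (5|13)=-1; sign (−1)^0·-1^2·-1^5 = -1.
(a,b)_43: α=3, u≡19; β=1, v≡39 (mod 43); (19|43)=-1, (39|43)=-1; sign (−1)^1·-1^1·-1^3 = -1.
(a,b)_29: α=3, u≡14; β=1, v≡15 (mod 29); (14|29)=-1, (15|29)=-1; sign (−1)^0·-1^1·-1^3 = +1.
(a,b)_2: α=-2, β=-2; u≡5, v≡1 (mod 8); ε(u)ε(v)=0·0, αω(v)=-2·0, βω(u)=-2·1; sum ≡ 0  ⇒  +1.
(a,b)_5: α=4, u≡1; β=4, v≡3 (mod 5); (1|5)=+1, (3|5)=-1; sign (−1)^0·+1^4·-1^4 = +1.
(a,b)_17: α=3, u≡11; β=1, v≡10 (mod 17); (11|17)=-1, (10|17)=-1; sign (−1)^0·-1^1·-1^3 = +1.
(a,b)_47: α=3, u≡22; β=1, v≡8 (mod 47); (22|47)=-1, (8|47)=+1; sign (−1)^1·-1^1·+1^3 = +1.
(a,b)_3: α=2, u≡2; β=0, v≡2 (mod 3); (2|3)=-1, (2|3)=-1; sign (−1)^0·-1^0·-1^2 = +1.
Ram(12952589, 996353) = {13, 43}; no ℚ_13-point on the conic.

[13, 43]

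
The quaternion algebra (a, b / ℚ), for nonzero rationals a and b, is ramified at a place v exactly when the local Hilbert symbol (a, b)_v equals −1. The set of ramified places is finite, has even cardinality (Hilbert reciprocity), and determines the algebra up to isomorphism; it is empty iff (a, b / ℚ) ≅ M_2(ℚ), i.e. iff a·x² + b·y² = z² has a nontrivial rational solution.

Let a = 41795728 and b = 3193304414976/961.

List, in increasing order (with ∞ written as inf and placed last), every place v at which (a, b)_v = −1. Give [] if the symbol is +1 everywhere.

Mod squares: a ≡ 15457, b ≡ 1131. Check v ∈ {∞, 2, 3, 13, 29, 31, 41}.
v=2: v_2(a)=4, v_2(b)=8; units ≡ 1, 3 (mod 8); ε·ε+αω+βω = 0·1+4·1+8·0 ≡ 0  ⇒  (a,b)_2 = +1.
v=29: a=29^1·(≡19), b=29^1·(≡15) mod 29; (19|29)=-1, (15|29)=-1; (−1)^{1·1·14}·(-1)^1·(-1)^1 = +1.
v=∞: 15457 > 0 and 1131 > 0  ⇒  (a,b)_∞ = +1.
v=13: a=13^3·(≡5), b=13^1·(≡9) mod 13; (5|13)=-1, (9|13)=+1; (−1)^{3·1·6}·(-1)^1·(+1)^3 = -1.
v=3: a=3^0·(≡1), b=3^9·(≡2) mod 3; (1|3)=+1, (2|3)=-1; (−1)^{0·9·1}·(+1)^9·(-1)^0 = +1.
v=41: a=41^1·(≡25), b=41^2·(≡27) mod 41; (25|41)=+1, (27|41)=-1; (−1)^{1·2·20}·(+1)^2·(-1)^1 = -1.
v=31: a=31^0·(≡9), b=31^-2·(≡29) mod 31; (9|31)=+1, (29|31)=-1; (−1)^{0·-2·15}·(+1)^-2·(-1)^0 = +1.
Ram(15457, 1131) = {13, 41}; no ℚ_13-point on the conic.

[13, 41]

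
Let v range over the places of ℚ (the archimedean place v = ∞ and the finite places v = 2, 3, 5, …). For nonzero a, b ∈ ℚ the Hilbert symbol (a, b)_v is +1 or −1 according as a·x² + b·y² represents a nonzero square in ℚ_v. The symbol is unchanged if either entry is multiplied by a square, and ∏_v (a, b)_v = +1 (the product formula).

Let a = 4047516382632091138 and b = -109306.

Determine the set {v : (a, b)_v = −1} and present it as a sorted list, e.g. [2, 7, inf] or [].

(a, b) ≡ (27654418, -109306) mod (ℚ^×)²; places V = {2, 7, 11, 23, 31, 41, 43, ∞}.
(a,b)_2: α=1, β=1; u≡1, v≡3 (mod 8); ε(u)ε(v)=0·1, αω(v)=1·1, βω(u)=1·0; sum ≡ 1  ⇒  -1.
(a,b)_∞: sgn(27654418)=+, sgn(-109306)=−, so +1.
(a,b)_7: α=2, u≡2; β=0, v≡6 (mod 7); (2|7)=+1, (6|7)=-1; sign (−1)^0·+1^0·-1^2 = +1.
(a,b)_11: α=1, u≡7; β=0, v≡1 (mod 11); (7|11)=-1, (1|11)=+1; sign (−1)^0·-1^0·+1^1 = +1.
(a,b)_31: α=3, u≡12; β=1, v≡8 (mod 31); (12|31)=-1, (8|31)=+1; sign (−1)^1·-1^1·+1^3 = +1.
(a,b)_23: α=1, u≡16; β=0, v≡13 (mod 23); (16|23)=+1, (13|23)=+1; sign (−1)^0·+1^0·+1^1 = +1.
(a,b)_43: α=3, u≡30; β=1, v≡38 (mod 43); (30|43)=-1, (38|43)=+1; sign (−1)^1·-1^1·+1^3 = +1.
(a,b)_41: α=3, u≡14; β=1, v≡40 (mod 41); (14|41)=-1, (40|41)=+1; sign (−1)^0·-1^1·+1^3 = -1.
|Ram(27654418, -109306)| = 2, even; anisotropic at {2, 41}.

[2, 41]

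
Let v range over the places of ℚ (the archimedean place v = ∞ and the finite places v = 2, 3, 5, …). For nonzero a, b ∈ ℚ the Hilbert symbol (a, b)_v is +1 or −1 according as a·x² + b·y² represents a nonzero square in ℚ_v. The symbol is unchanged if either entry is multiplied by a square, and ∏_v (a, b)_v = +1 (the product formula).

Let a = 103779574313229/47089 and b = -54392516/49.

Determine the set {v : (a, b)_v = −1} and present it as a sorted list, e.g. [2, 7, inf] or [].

(a, b) ≡ (468901, -16169) mod (ℚ^×)²; places V = {2, 3, 7, 19, 23, 29, 31, 37, ∞}.
(a,b)_23: α=1, u≡18; β=1, v≡20 (mod 23); (18|23)=+1, (20|23)=-1; sign (−1)^1·+1^1·-1^1 = +1.
(a,b)_2: α=0, β=2; u≡5, v≡7 (mod 8); ε(u)ε(v)=0·1, αω(v)=0·0, βω(u)=2·1; sum ≡ 0  ⇒  +1.
(a,b)_31: α=-2, u≡13; β=0, v≡15 (mod 31); (13|31)=-1, (15|31)=-1; sign (−1)^0·-1^0·-1^-2 = +1.
(a,b)_29: α=3, u≡22; β=2, v≡20 (mod 29); (22|29)=+1, (20|29)=+1; sign (−1)^0·+1^2·+1^3 = +1.
(a,b)_3: α=6, u≡1; β=0, v≡1 (mod 3); (1|3)=+1, (1|3)=+1; sign (−1)^0·+1^0·+1^6 = +1.
(a,b)_37: α=1, u≡32; β=1, v≡26 (mod 37); (32|37)=-1, (26|37)=+1; sign (−1)^0·-1^1·+1^1 = -1.
(a,b)_7: α=-2, u≡5; β=-2, v≡4 (mod 7); (5|7)=-1, (4|7)=+1; sign (−1)^0·-1^-2·+1^-2 = +1.
(a,b)_19: α=3, u≡9; β=1, v≡9 (mod 19); (9|19)=+1, (9|19)=+1; sign (−1)^1·+1^1·+1^3 = -1.
(a,b)_∞: sgn(468901)=+, sgn(-16169)=−, so +1.
|Ram(468901, -16169)| = 2, even; anisotropic at {19, 37}.

[19, 37]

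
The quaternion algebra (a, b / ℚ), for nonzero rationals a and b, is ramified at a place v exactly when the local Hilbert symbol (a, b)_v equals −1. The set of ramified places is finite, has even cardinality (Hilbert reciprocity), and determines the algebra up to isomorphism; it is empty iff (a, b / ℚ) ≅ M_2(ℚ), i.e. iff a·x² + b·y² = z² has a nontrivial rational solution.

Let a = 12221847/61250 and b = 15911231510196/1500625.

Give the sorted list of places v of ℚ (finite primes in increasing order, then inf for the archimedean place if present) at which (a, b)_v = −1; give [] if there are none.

Mod squares: a ≡ 2494, b ≡ 29. Check v ∈ {∞, 2, 3, 5, 7, 11, 29, 43}.
v=11: a=11^2·(≡8), b=11^2·(≡7) mod 11; (8|11)=-1, (7|11)=-1; (−1)^{2·2·5}·(-1)^2·(-1)^2 = +1.
v=29: a=29^1·(≡22), b=29^3·(≡1) mod 29; (22|29)=+1, (1|29)=+1; (−1)^{1·3·14}·(+1)^3·(+1)^1 = +1.
v=3: a=3^4·(≡1), b=3^6·(≡2) mod 3; (1|3)=+1, (2|3)=-1; (−1)^{4·6·1}·(+1)^6·(-1)^4 = +1.
v=43: a=43^1·(≡31), b=43^2·(≡27) mod 43; (31|43)=+1, (27|43)=-1; (−1)^{1·2·21}·(+1)^2·(-1)^1 = -1.
v=7: a=7^-2·(≡2), b=7^-4·(≡4) mod 7; (2|7)=+1, (4|7)=+1; (−1)^{-2·-4·3}·(+1)^-4·(+1)^-2 = +1.
v=5: a=5^-4·(≡4), b=5^-4·(≡1) mod 5; (4|5)=+1, (1|5)=+1; (−1)^{-4·-4·2}·(+1)^-4·(+1)^-4 = +1.
v=∞: 2494 > 0 and 29 > 0  ⇒  (a,b)_∞ = +1.
v=2: v_2(a)=-1, v_2(b)=2; units ≡ 7, 5 (mod 8); ε·ε+αω+βω = 1·0+-1·1+2·0 ≡ 1  ⇒  (a,b)_2 = -1.
|Ram(2494, 29)| = 2, even; anisotropic at {2, 43}.

[2, 43]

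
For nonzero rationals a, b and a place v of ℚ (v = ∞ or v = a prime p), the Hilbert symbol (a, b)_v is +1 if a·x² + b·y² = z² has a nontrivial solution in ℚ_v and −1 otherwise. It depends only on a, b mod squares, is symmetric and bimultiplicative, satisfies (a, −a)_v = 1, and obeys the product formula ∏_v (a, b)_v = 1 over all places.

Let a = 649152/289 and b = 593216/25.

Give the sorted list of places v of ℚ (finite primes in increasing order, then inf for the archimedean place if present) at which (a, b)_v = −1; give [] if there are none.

[23, 31]

Mod squares: a ≡ 23, b ≡ 9269. Check v ∈ {∞, 2, 3, 5, 7, 13, 17, 23, 31}.
v=13: a=13^0·(≡12), b=13^1·(≡11) mod 13; (12|13)=+1, (11|13)=-1; (−1)^{0·1·6}·(+1)^1·(-1)^0 = +1.
v=7: a=7^2·(≡2), b=7^0·(≡2) mod 7; (2|7)=+1, (2|7)=+1; (−1)^{2·0·3}·(+1)^0·(+1)^2 = +1.
v=31: a=31^0·(≡26), b=31^1·(≡14) mod 31; (26|31)=-1, (14|31)=+1; (−1)^{0·1·15}·(-1)^1·(+1)^0 = -1.
v=5: a=5^0·(≡3), b=5^-2·(≡1) mod 5; (3|5)=-1, (1|5)=+1; (−1)^{0·-2·2}·(-1)^-2·(+1)^0 = +1.
v=2: v_2(a)=6, v_2(b)=6; units ≡ 7, 5 (mod 8); ε·ε+αω+βω = 1·0+6·1+6·0 ≡ 0  ⇒  (a,b)_2 = +1.
v=23: a=23^1·(≡2), b=23^1·(≡16) mod 23; (2|23)=+1, (16|23)=+1; (−1)^{1·1·11}·(+1)^1·(+1)^1 = -1.
v=∞: 23 > 0 and 9269 > 0  ⇒  (a,b)_∞ = +1.
v=17: a=17^-2·(≡7), b=17^0·(≡15) mod 17; (7|17)=-1, (15|17)=+1; (−1)^{-2·0·8}·(-1)^0·(+1)^-2 = +1.
v=3: a=3^2·(≡2), b=3^0·(≡2) mod 3; (2|3)=-1, (2|3)=-1; (−1)^{2·0·1}·(-1)^0·(-1)^2 = +1.
|Ram(23, 9269)| = 2, even; anisotropic at {23, 31}.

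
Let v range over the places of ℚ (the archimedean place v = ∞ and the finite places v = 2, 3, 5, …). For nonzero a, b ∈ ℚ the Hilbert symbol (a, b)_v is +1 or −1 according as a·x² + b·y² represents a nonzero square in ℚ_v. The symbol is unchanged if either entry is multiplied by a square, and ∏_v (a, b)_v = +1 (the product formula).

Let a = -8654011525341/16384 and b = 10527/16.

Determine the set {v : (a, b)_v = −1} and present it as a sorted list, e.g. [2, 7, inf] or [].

(a, b) ≡ (-29, 87) mod (ℚ^×)²; places V = {2, 3, 7, 11, 13, 23, 29, ∞}.
(a,b)_29: α=3, u≡24; β=1, v≡10 (mod 29); (24|29)=+1, (10|29)=-1; sign (−1)^0·+1^1·-1^3 = -1.
(a,b)_11: α=0, u≡1; β=2, v≡2 (mod 11); (1|11)=+1, (2|11)=-1; sign (−1)^0·+1^2·-1^0 = +1.
(a,b)_7: α=2, u≡3; β=0, v≡3 (mod 7); (3|7)=-1, (3|7)=-1; sign (−1)^0·-1^0·-1^2 = +1.
(a,b)_2: α=-14, β=-4; u≡3, v≡7 (mod 8); ε(u)ε(v)=1·1, αω(v)=-14·0, βω(u)=-4·1; sum ≡ 1  ⇒  -1.
(a,b)_∞: sgn(-29)=−, sgn(87)=+, so +1.
(a,b)_3: α=4, u≡1; β=1, v≡2 (mod 3); (1|3)=+1, (2|3)=-1; sign (−1)^0·+1^1·-1^4 = +1.
(a,b)_13: α=2, u≡4; β=0, v≡12 (mod 13); (4|13)=+1, (12|13)=+1; sign (−1)^0·+1^0·+1^2 = +1.
(a,b)_23: α=2, u≡21; β=0, v≡1 (mod 23); (21|23)=-1, (1|23)=+1; sign (−1)^0·-1^0·+1^2 = +1.
|Ram(-29, 87)| = 2, even; anisotropic at {2, 29}.

[2, 29]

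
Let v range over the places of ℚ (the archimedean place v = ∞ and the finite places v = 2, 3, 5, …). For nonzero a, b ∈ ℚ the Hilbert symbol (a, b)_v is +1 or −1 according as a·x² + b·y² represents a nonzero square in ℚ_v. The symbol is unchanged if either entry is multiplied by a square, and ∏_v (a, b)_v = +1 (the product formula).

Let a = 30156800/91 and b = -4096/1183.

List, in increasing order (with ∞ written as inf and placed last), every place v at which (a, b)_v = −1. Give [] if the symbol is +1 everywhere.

[7, 13, 19, 31]

(a, b) ≡ (107198, -7) mod (ℚ^×)²; places V = {2, 5, 7, 13, 19, 31, ∞}.
(a,b)_∞: sgn(107198)=+, sgn(-7)=−, so +1.
(a,b)_5: α=2, u≡2; β=0, v≡3 (mod 5); (2|5)=-1, (3|5)=-1; sign (−1)^0·-1^0·-1^2 = +1.
(a,b)_31: α=1, u≡21; β=0, v≡24 (mod 31); (21|31)=-1, (24|31)=-1; sign (−1)^0·-1^0·-1^1 = -1.
(a,b)_2: α=11, β=12; u≡7, v≡1 (mod 8); ε(u)ε(v)=1·0, αω(v)=11·0, βω(u)=12·0; sum ≡ 0  ⇒  +1.
(a,b)_13: α=-1, u≡9; β=-2, v≡11 (mod 13); (9|13)=+1, (11|13)=-1; sign (−1)^0·+1^-2·-1^-1 = -1.
(a,b)_7: α=-1, u≡5; β=-1, v≡6 (mod 7); (5|7)=-1, (6|7)=-1; sign (−1)^1·-1^-1·-1^-1 = -1.
(a,b)_19: α=1, u≡15; β=0, v≡13 (mod 19); (15|19)=-1, (13|19)=-1; sign (−1)^0·-1^0·-1^1 = -1.
|Ram(107198, -7)| = 4, even; anisotropic at {7, 13, 19, 31}.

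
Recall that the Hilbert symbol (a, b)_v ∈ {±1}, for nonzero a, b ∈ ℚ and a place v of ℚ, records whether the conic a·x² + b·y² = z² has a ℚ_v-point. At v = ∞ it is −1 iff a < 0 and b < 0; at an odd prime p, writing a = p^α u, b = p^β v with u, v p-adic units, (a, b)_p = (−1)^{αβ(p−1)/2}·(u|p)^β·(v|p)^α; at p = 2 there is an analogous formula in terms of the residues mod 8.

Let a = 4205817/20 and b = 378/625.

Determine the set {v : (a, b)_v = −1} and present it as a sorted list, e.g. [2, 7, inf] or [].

[2, 5]

(a, b) ≡ (165, 42) mod (ℚ^×)²; places V = {2, 3, 5, 7, 11, 17, ∞}.
(a,b)_17: α=2, u≡6; β=0, v≡16 (mod 17); (6|17)=-1, (16|17)=+1; sign (−1)^0·-1^0·+1^2 = +1.
(a,b)_3: α=3, u≡1; β=3, v≡2 (mod 3); (1|3)=+1, (2|3)=-1; sign (−1)^1·+1^3·-1^3 = +1.
(a,b)_∞: sgn(165)=+, sgn(42)=+, so +1.
(a,b)_2: α=-2, β=1; u≡5, v≡5 (mod 8); ε(u)ε(v)=0·0, αω(v)=-2·1, βω(u)=1·1; sum ≡ 1  ⇒  -1.
(a,b)_5: α=-1, u≡3; β=-4, v≡3 (mod 5); (3|5)=-1, (3|5)=-1; sign (−1)^0·-1^-4·-1^-1 = -1.
(a,b)_7: α=2, u≡1; β=1, v≡6 (mod 7); (1|7)=+1, (6|7)=-1; sign (−1)^0·+1^1·-1^2 = +1.
(a,b)_11: α=1, u≡1; β=0, v≡9 (mod 11); (1|11)=+1, (9|11)=+1; sign (−1)^0·+1^0·+1^1 = +1.
(165, 42 / ℚ) ramifies at {2, 5}: a division algebra.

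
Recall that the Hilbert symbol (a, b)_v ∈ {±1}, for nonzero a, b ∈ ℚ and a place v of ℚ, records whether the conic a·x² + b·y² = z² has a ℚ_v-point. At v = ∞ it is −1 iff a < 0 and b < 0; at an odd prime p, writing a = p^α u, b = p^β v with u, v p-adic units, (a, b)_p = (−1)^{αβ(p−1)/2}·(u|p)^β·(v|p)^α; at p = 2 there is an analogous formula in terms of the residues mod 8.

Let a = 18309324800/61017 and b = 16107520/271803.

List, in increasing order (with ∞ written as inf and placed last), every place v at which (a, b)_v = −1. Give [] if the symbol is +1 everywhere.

Mod squares: a ≡ 66, b ≡ 390. Check v ∈ {∞, 2, 3, 5, 7, 11, 13, 23, 43}.
v=7: a=7^0·(≡5), b=7^-2·(≡3) mod 7; (5|7)=-1, (3|7)=-1; (−1)^{0·-2·3}·(-1)^-2·(-1)^0 = +1.
v=5: a=5^2·(≡1), b=5^1·(≡3) mod 5; (1|5)=+1, (3|5)=-1; (−1)^{2·1·2}·(+1)^1·(-1)^2 = +1.
v=23: a=23^2·(≡14), b=23^0·(≡21) mod 23; (14|23)=-1, (21|23)=-1; (−1)^{2·0·11}·(-1)^0·(-1)^2 = +1.
v=13: a=13^2·(≡1), b=13^1·(≡3) mod 13; (1|13)=+1, (3|13)=+1; (−1)^{2·1·6}·(+1)^1·(+1)^2 = +1.
v=11: a=11^-1·(≡10), b=11^2·(≡5) mod 11; (10|11)=-1, (5|11)=+1; (−1)^{-1·2·5}·(-1)^2·(+1)^-1 = +1.
v=43: a=43^-2·(≡38), b=43^-2·(≡37) mod 43; (38|43)=+1, (37|43)=-1; (−1)^{-2·-2·21}·(+1)^-2·(-1)^-2 = +1.
v=∞: 66 > 0 and 390 > 0  ⇒  (a,b)_∞ = +1.
v=3: a=3^-1·(≡1), b=3^-1·(≡1) mod 3; (1|3)=+1, (1|3)=+1; (−1)^{-1·-1·1}·(+1)^-1·(+1)^-1 = -1.
v=2: v_2(a)=13, v_2(b)=11; units ≡ 1, 3 (mod 8); ε·ε+αω+βω = 0·1+13·1+11·0 ≡ 1  ⇒  (a,b)_2 = -1.
(66, 390 / ℚ) ramifies at {2, 3}: a division algebra.

[2, 3]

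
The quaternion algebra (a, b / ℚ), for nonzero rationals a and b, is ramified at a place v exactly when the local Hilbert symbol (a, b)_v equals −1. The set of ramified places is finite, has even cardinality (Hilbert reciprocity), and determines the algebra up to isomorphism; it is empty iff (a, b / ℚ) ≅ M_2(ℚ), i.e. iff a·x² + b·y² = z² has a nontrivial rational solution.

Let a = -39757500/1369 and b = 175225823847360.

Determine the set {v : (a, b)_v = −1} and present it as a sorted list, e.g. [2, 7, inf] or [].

[5, 29]

Mod squares: a ≡ -1767, b ≡ 842691135. Check v ∈ {∞, 2, 3, 5, 11, 13, 19, 23, 29, 31, 37}.
v=31: a=31^1·(≡25), b=31^1·(≡29) mod 31; (25|31)=+1, (29|31)=-1; (−1)^{1·1·15}·(+1)^1·(-1)^1 = +1.
v=∞: -1767 < 0 and 842691135 > 0  ⇒  (a,b)_∞ = +1.
v=29: a=29^0·(≡18), b=29^1·(≡5) mod 29; (18|29)=-1, (5|29)=+1; (−1)^{0·1·14}·(-1)^1·(+1)^0 = -1.
v=19: a=19^1·(≡8), b=19^3·(≡16) mod 19; (8|19)=-1, (16|19)=+1; (−1)^{1·3·9}·(-1)^3·(+1)^1 = +1.
v=23: a=23^0·(≡2), b=23^1·(≡14) mod 23; (2|23)=+1, (14|23)=-1; (−1)^{0·1·11}·(+1)^1·(-1)^0 = +1.
v=11: a=11^0·(≡4), b=11^1·(≡7) mod 11; (4|11)=+1, (7|11)=-1; (−1)^{0·1·5}·(+1)^1·(-1)^0 = +1.
v=3: a=3^3·(≡2), b=3^3·(≡1) mod 3; (2|3)=-1, (1|3)=+1; (−1)^{3·3·1}·(-1)^3·(+1)^3 = +1.
v=37: a=37^-2·(≡36), b=37^0·(≡25) mod 37; (36|37)=+1, (25|37)=+1; (−1)^{-2·0·18}·(+1)^0·(+1)^-2 = +1.
v=13: a=13^0·(≡9), b=13^1·(≡1) mod 13; (9|13)=+1, (1|13)=+1; (−1)^{0·1·6}·(+1)^1·(+1)^0 = +1.
v=2: v_2(a)=2, v_2(b)=6; units ≡ 1, 7 (mod 8); ε·ε+αω+βω = 0·1+2·0+6·0 ≡ 0  ⇒  (a,b)_2 = +1.
v=5: a=5^4·(≡2), b=5^1·(≡2) mod 5; (2|5)=-1, (2|5)=-1; (−1)^{4·1·2}·(-1)^1·(-1)^4 = -1.
|Ram(-1767, 842691135)| = 2, even; anisotropic at {5, 29}.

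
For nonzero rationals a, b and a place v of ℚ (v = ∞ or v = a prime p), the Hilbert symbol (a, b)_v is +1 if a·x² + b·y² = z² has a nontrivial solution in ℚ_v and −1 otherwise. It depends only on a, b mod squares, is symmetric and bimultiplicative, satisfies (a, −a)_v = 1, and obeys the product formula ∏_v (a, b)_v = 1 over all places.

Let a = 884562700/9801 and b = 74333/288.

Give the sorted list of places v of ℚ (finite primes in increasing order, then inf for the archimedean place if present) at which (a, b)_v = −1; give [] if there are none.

(a, b) ≡ (180523, 3034) mod (ℚ^×)²; places V = {2, 3, 5, 7, 11, 17, 37, 41, ∞}.
(a,b)_41: α=1, u≡4; β=1, v≡9 (mod 41); (4|41)=+1, (9|41)=+1; sign (−1)^0·+1^1·+1^1 = +1.
(a,b)_37: α=1, u≡20; β=1, v≡31 (mod 37); (20|37)=-1, (31|37)=-1; sign (−1)^0·-1^1·-1^1 = +1.
(a,b)_∞: sgn(180523)=+, sgn(3034)=+, so +1.
(a,b)_2: α=2, β=-5; u≡3, v≡5 (mod 8); ε(u)ε(v)=1·0, αω(v)=2·1, βω(u)=-5·1; sum ≡ 1  ⇒  -1.
(a,b)_3: α=-4, u≡1; β=-2, v≡1 (mod 3); (1|3)=+1, (1|3)=+1; sign (−1)^0·+1^-2·+1^-4 = +1.
(a,b)_17: α=1, u≡3; β=0, v≡8 (mod 17); (3|17)=-1, (8|17)=+1; sign (−1)^0·-1^0·+1^1 = +1.
(a,b)_7: α=3, u≡2; β=2, v≡5 (mod 7); (2|7)=+1, (5|7)=-1; sign (−1)^0·+1^2·-1^3 = -1.
(a,b)_5: α=2, u≡3; β=0, v≡1 (mod 5); (3|5)=-1, (1|5)=+1; sign (−1)^0·-1^0·+1^2 = +1.
(a,b)_11: α=-2, u≡8; β=0, v≡3 (mod 11); (8|11)=-1, (3|11)=+1; sign (−1)^0·-1^0·+1^-2 = +1.
Ram(180523, 3034) = {2, 7}; no ℚ_2-point on the conic.

[2, 7]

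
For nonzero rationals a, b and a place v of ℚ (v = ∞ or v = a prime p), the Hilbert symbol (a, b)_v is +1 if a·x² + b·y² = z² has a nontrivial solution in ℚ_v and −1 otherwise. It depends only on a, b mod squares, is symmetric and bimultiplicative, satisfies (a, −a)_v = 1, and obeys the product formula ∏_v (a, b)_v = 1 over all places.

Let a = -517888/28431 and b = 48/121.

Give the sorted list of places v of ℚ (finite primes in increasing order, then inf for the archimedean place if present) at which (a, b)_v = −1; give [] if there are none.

[2, 7]

(a, b) ≡ (-273, 3) mod (ℚ^×)²; places V = {2, 3, 7, 11, 13, 17, ∞}.
(a,b)_11: α=0, u≡2; β=-2, v≡4 (mod 11); (2|11)=-1, (4|11)=+1; sign (−1)^0·-1^-2·+1^0 = +1.
(a,b)_7: α=1, u≡5; β=0, v≡3 (mod 7); (5|7)=-1, (3|7)=-1; sign (−1)^0·-1^0·-1^1 = -1.
(a,b)_17: α=2, u≡16; β=0, v≡7 (mod 17); (16|17)=+1, (7|17)=-1; sign (−1)^0·+1^0·-1^2 = +1.
(a,b)_3: α=-7, u≡2; β=1, v≡1 (mod 3); (2|3)=-1, (1|3)=+1; sign (−1)^1·-1^1·+1^-7 = +1.
(a,b)_∞: sgn(-273)=−, sgn(3)=+, so +1.
(a,b)_2: α=8, β=4; u≡7, v≡3 (mod 8); ε(u)ε(v)=1·1, αω(v)=8·1, βω(u)=4·0; sum ≡ 1  ⇒  -1.
(a,b)_13: α=-1, u≡2; β=0, v≡12 (mod 13); (2|13)=-1, (12|13)=+1; sign (−1)^0·-1^0·+1^-1 = +1.
Ram(-273, 3) = {2, 7}; no ℚ_2-point on the conic.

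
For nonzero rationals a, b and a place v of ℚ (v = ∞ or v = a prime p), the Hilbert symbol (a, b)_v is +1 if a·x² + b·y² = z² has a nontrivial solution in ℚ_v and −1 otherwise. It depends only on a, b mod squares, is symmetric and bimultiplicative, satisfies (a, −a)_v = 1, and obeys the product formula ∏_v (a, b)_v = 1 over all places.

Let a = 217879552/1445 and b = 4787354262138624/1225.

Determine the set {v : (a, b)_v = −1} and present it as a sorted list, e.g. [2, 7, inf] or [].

[23, 29]

Mod squares: a ≡ 1265, b ≡ 319. Check v ∈ {∞, 2, 3, 5, 7, 11, 17, 23, 29}.
v=7: a=7^0·(≡3), b=7^-2·(≡2) mod 7; (3|7)=-1, (2|7)=+1; (−1)^{0·-2·3}·(-1)^-2·(+1)^0 = +1.
v=23: a=23^1·(≡8), b=23^2·(≡7) mod 23; (8|23)=+1, (7|23)=-1; (−1)^{1·2·11}·(+1)^2·(-1)^1 = -1.
v=3: a=3^0·(≡2), b=3^2·(≡1) mod 3; (2|3)=-1, (1|3)=+1; (−1)^{0·2·1}·(-1)^2·(+1)^0 = +1.
v=2: v_2(a)=10, v_2(b)=8; units ≡ 1, 7 (mod 8); ε·ε+αω+βω = 0·1+10·0+8·0 ≡ 0  ⇒  (a,b)_2 = +1.
v=29: a=29^2·(≡26), b=29^3·(≡8) mod 29; (26|29)=-1, (8|29)=-1; (−1)^{2·3·14}·(-1)^3·(-1)^2 = -1.
v=11: a=11^1·(≡4), b=11^5·(≡8) mod 11; (4|11)=+1, (8|11)=-1; (−1)^{1·5·5}·(+1)^5·(-1)^1 = +1.
v=∞: 1265 > 0 and 319 > 0  ⇒  (a,b)_∞ = +1.
v=5: a=5^-1·(≡3), b=5^-2·(≡1) mod 5; (3|5)=-1, (1|5)=+1; (−1)^{-1·-2·2}·(-1)^-2·(+1)^-1 = +1.
v=17: a=17^-2·(≡11), b=17^0·(≡8) mod 17; (11|17)=-1, (8|17)=+1; (−1)^{-2·0·8}·(-1)^0·(+1)^-2 = +1.
|Ram(1265, 319)| = 2, even; anisotropic at {23, 29}.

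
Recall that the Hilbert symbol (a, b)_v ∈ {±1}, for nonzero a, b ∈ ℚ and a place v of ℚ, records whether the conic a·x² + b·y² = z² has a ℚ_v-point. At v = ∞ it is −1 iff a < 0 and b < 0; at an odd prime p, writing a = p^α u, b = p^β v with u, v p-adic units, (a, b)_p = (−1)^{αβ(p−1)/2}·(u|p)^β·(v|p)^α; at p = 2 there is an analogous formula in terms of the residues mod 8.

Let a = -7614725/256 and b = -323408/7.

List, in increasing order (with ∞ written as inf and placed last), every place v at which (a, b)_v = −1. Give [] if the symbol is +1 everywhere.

(a, b) ≡ (-304589, -141491) mod (ℚ^×)²; places V = {2, 5, 7, 17, 19, 23, 29, 41, ∞}.
(a,b)_7: α=0, u≡2; β=-1, v≡6 (mod 7); (2|7)=+1, (6|7)=-1; sign (−1)^0·+1^-1·-1^0 = +1.
(a,b)_29: α=0, u≡10; β=1, v≡6 (mod 29); (10|29)=-1, (6|29)=+1; sign (−1)^0·-1^1·+1^0 = -1.
(a,b)_∞: sgn(-304589)=−, sgn(-141491)=−, so -1.
(a,b)_41: α=1, u≡21; β=1, v≡27 (mod 41); (21|41)=+1, (27|41)=-1; sign (−1)^0·+1^1·-1^1 = -1.
(a,b)_2: α=-8, β=4; u≡3, v≡5 (mod 8); ε(u)ε(v)=1·0, αω(v)=-8·1, βω(u)=4·1; sum ≡ 0  ⇒  +1.
(a,b)_5: α=2, u≡1; β=0, v≡1 (mod 5); (1|5)=+1, (1|5)=+1; sign (−1)^0·+1^0·+1^2 = +1.
(a,b)_23: α=1, u≡11; β=0, v≡19 (mod 23); (11|23)=-1, (19|23)=-1; sign (−1)^0·-1^0·-1^1 = -1.
(a,b)_19: α=1, u≡16; β=0, v≡15 (mod 19); (16|19)=+1, (15|19)=-1; sign (−1)^0·+1^0·-1^1 = -1.
(a,b)_17: α=1, u≡8; β=1, v≡12 (mod 17); (8|17)=+1, (12|17)=-1; sign (−1)^0·+1^1·-1^1 = -1.
(-304589, -141491 / ℚ) ramifies at {17, 19, 23, 29, 41, ∞}: a division algebra.

[17, 19, 23, 29, 41, inf]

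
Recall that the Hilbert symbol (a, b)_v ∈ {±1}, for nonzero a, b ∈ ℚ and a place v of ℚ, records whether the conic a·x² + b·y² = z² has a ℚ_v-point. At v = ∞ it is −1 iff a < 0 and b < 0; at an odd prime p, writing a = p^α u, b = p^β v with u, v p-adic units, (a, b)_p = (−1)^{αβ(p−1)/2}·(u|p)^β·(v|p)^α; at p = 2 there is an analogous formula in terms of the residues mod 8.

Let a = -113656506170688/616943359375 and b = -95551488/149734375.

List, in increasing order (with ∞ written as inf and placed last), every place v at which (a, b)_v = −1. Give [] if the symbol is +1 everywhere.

(a, b) ≡ (-91, -14) mod (ℚ^×)²; places V = {2, 3, 5, 7, 13, 19, 37, ∞}.
(a,b)_37: α=0, u≡24; β=-2, v≡29 (mod 37); (24|37)=-1, (29|37)=-1; sign (−1)^0·-1^-2·-1^0 = +1.
(a,b)_3: α=14, u≡2; β=6, v≡1 (mod 3); (2|3)=-1, (1|3)=+1; sign (−1)^0·-1^6·+1^14 = +1.
(a,b)_5: α=-12, u≡1; β=-6, v≡4 (mod 5); (1|5)=+1, (4|5)=+1; sign (−1)^0·+1^-6·+1^-12 = +1.
(a,b)_7: α=-1, u≡4; β=-1, v≡6 (mod 7); (4|7)=+1, (6|7)=-1; sign (−1)^1·+1^-1·-1^-1 = +1.
(a,b)_2: α=6, β=17; u≡5, v≡1 (mod 8); ε(u)ε(v)=0·0, αω(v)=6·0, βω(u)=17·1; sum ≡ 1  ⇒  -1.
(a,b)_19: α=-2, u≡7; β=0, v≡4 (mod 19); (7|19)=+1, (4|19)=+1; sign (−1)^0·+1^0·+1^-2 = +1.
(a,b)_13: α=5, u≡7; β=0, v≡3 (mod 13); (7|13)=-1, (3|13)=+1; sign (−1)^0·-1^0·+1^5 = +1.
(a,b)_∞: sgn(-91)=−, sgn(-14)=−, so -1.
(-91, -14 / ℚ) ramifies at {2, ∞}: a division algebra.

[2, inf]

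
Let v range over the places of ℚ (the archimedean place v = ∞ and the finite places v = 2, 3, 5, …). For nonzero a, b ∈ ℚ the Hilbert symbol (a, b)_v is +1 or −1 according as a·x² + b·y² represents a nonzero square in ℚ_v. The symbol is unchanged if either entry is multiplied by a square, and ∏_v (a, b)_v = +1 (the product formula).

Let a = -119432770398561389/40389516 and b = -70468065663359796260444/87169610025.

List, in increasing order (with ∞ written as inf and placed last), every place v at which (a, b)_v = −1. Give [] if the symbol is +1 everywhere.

[7, 11, 19, inf]

Mod squares: a ≡ -6479, b ≡ -119. Check v ∈ {∞, 2, 3, 5, 7, 11, 17, 19, 29, 31}.
v=19: a=19^-1·(≡16), b=19^2·(≡10) mod 19; (16|19)=+1, (10|19)=-1; (−1)^{-1·2·9}·(+1)^2·(-1)^-1 = -1.
v=3: a=3^-12·(≡1), b=3^-20·(≡1) mod 3; (1|3)=+1, (1|3)=+1; (−1)^{-12·-20·1}·(+1)^-20·(+1)^-12 = +1.
v=7: a=7^2·(≡5), b=7^3·(≡1) mod 7; (5|7)=-1, (1|7)=+1; (−1)^{2·3·3}·(-1)^3·(+1)^2 = -1.
v=29: a=29^4·(≡27), b=29^6·(≡17) mod 29; (27|29)=-1, (17|29)=-1; (−1)^{4·6·14}·(-1)^6·(-1)^4 = +1.
v=∞: -6479 < 0 and -119 < 0  ⇒  (a,b)_∞ = -1.
v=5: a=5^0·(≡1), b=5^-2·(≡1) mod 5; (1|5)=+1, (1|5)=+1; (−1)^{0·-2·2}·(+1)^-2·(+1)^0 = +1.
v=11: a=11^3·(≡3), b=11^4·(≡6) mod 11; (3|11)=+1, (6|11)=-1; (−1)^{3·4·5}·(+1)^4·(-1)^3 = -1.
v=31: a=31^1·(≡5), b=31^2·(≡20) mod 31; (5|31)=+1, (20|31)=+1; (−1)^{1·2·15}·(+1)^2·(+1)^1 = +1.
v=17: a=17^4·(≡8), b=17^1·(≡6) mod 17; (8|17)=+1, (6|17)=-1; (−1)^{4·1·8}·(+1)^1·(-1)^4 = +1.
v=2: v_2(a)=-2, v_2(b)=2; units ≡ 1, 1 (mod 8); ε·ε+αω+βω = 0·0+-2·0+2·0 ≡ 0  ⇒  (a,b)_2 = +1.
(-6479, -119 / ℚ) ramifies at {7, 11, 19, ∞}: a division algebra.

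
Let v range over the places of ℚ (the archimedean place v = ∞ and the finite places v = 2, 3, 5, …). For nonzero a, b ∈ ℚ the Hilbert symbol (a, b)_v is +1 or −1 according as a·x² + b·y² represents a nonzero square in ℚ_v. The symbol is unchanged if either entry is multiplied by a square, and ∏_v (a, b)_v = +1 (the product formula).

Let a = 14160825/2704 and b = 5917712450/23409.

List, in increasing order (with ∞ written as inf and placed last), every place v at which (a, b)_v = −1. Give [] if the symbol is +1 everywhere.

Mod squares: a ≡ 777, b ≡ 1400642. Check v ∈ {∞, 2, 3, 5, 7, 13, 17, 19, 29, 31, 37, 41}.
v=37: a=37^1·(≡36), b=37^0·(≡36) mod 37; (36|37)=+1, (36|37)=+1; (−1)^{1·0·18}·(+1)^0·(+1)^1 = +1.
v=3: a=3^7·(≡1), b=3^-4·(≡2) mod 3; (1|3)=+1, (2|3)=-1; (−1)^{7·-4·1}·(+1)^-4·(-1)^7 = -1.
v=2: v_2(a)=-4, v_2(b)=1; units ≡ 1, 1 (mod 8); ε·ε+αω+βω = 0·0+-4·0+1·0 ≡ 0  ⇒  (a,b)_2 = +1.
v=17: a=17^0·(≡12), b=17^-2·(≡7) mod 17; (12|17)=-1, (7|17)=-1; (−1)^{0·-2·8}·(-1)^-2·(-1)^0 = +1.
v=31: a=31^0·(≡8), b=31^1·(≡26) mod 31; (8|31)=+1, (26|31)=-1; (−1)^{0·1·15}·(+1)^1·(-1)^0 = +1.
v=41: a=41^0·(≡21), b=41^1·(≡32) mod 41; (21|41)=+1, (32|41)=+1; (−1)^{0·1·20}·(+1)^1·(+1)^0 = +1.
v=∞: 777 > 0 and 1400642 > 0  ⇒  (a,b)_∞ = +1.
v=13: a=13^-2·(≡1), b=13^2·(≡12) mod 13; (1|13)=+1, (12|13)=+1; (−1)^{-2·2·6}·(+1)^2·(+1)^-2 = +1.
v=7: a=7^1·(≡5), b=7^0·(≡6) mod 7; (5|7)=-1, (6|7)=-1; (−1)^{1·0·3}·(-1)^0·(-1)^1 = -1.
v=29: a=29^0·(≡22), b=29^1·(≡24) mod 29; (22|29)=+1, (24|29)=+1; (−1)^{0·1·14}·(+1)^1·(+1)^0 = +1.
v=5: a=5^2·(≡2), b=5^2·(≡2) mod 5; (2|5)=-1, (2|5)=-1; (−1)^{2·2·2}·(-1)^2·(-1)^2 = +1.
v=19: a=19^0·(≡5), b=19^1·(≡5) mod 19; (5|19)=+1, (5|19)=+1; (−1)^{0·1·9}·(+1)^1·(+1)^0 = +1.
|Ram(777, 1400642)| = 2, even; anisotropic at {3, 7}.

[3, 7]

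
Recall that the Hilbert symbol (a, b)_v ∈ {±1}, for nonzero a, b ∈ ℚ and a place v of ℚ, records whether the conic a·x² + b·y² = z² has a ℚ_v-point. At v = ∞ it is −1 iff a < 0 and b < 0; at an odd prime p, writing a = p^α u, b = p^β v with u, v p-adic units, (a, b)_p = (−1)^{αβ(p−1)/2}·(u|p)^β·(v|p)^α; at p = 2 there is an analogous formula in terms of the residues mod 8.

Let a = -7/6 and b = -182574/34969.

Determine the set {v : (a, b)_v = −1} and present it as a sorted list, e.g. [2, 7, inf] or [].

Mod squares: a ≡ -42, b ≡ -46. Check v ∈ {∞, 2, 3, 7, 11, 17, 23}.
v=3: a=3^-1·(≡1), b=3^4·(≡2) mod 3; (1|3)=+1, (2|3)=-1; (−1)^{-1·4·1}·(+1)^4·(-1)^-1 = -1.
v=2: v_2(a)=-1, v_2(b)=1; units ≡ 3, 1 (mod 8); ε·ε+αω+βω = 1·0+-1·0+1·1 ≡ 1  ⇒  (a,b)_2 = -1.
v=7: a=7^1·(≡1), b=7^2·(≡3) mod 7; (1|7)=+1, (3|7)=-1; (−1)^{1·2·3}·(+1)^2·(-1)^1 = -1.
v=23: a=23^0·(≡18), b=23^1·(≡15) mod 23; (18|23)=+1, (15|23)=-1; (−1)^{0·1·11}·(+1)^1·(-1)^0 = +1.
v=∞: -42 < 0 and -46 < 0  ⇒  (a,b)_∞ = -1.
v=11: a=11^0·(≡8), b=11^-2·(≡5) mod 11; (8|11)=-1, (5|11)=+1; (−1)^{0·-2·5}·(-1)^-2·(+1)^0 = +1.
v=17: a=17^0·(≡13), b=17^-2·(≡3) mod 17; (13|17)=+1, (3|17)=-1; (−1)^{0·-2·8}·(+1)^-2·(-1)^0 = +1.
(-42, -46 / ℚ) ramifies at {2, 3, 7, ∞}: a division algebra.

[2, 3, 7, inf]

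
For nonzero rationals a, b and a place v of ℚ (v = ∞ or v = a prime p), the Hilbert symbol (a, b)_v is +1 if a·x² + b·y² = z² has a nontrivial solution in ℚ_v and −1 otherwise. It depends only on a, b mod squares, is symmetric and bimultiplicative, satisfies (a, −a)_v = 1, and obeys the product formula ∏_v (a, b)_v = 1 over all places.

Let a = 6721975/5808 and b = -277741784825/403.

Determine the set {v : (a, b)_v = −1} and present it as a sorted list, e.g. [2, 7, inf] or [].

(a, b) ≡ (4773, -14746979) mod (ℚ^×)²; places V = {2, 3, 5, 11, 13, 19, 23, 29, 31, 37, 43, ∞}.
(a,b)_43: α=1, u≡21; β=1, v≡40 (mod 43); (21|43)=+1, (40|43)=+1; sign (−1)^1·+1^1·+1^1 = -1.
(a,b)_2: α=-4, β=0; u≡5, v≡5 (mod 8); ε(u)ε(v)=0·0, αω(v)=-4·1, βω(u)=0·1; sum ≡ 0  ⇒  +1.
(a,b)_29: α=0, u≡19; β=2, v≡19 (mod 29); (19|29)=-1, (19|29)=-1; sign (−1)^0·-1^2·-1^0 = +1.
(a,b)_11: α=-2, u≡10; β=0, v≡8 (mod 11); (10|11)=-1, (8|11)=-1; sign (−1)^0·-1^0·-1^-2 = +1.
(a,b)_23: α=0, u≡13; β=1, v≡7 (mod 23); (13|23)=+1, (7|23)=-1; sign (−1)^0·+1^1·-1^0 = +1.
(a,b)_31: α=0, u≡11; β=-1, v≡15 (mod 31); (11|31)=-1, (15|31)=-1; sign (−1)^0·-1^-1·-1^0 = -1.
(a,b)_∞: sgn(4773)=+, sgn(-14746979)=−, so +1.
(a,b)_13: α=2, u≡6; β=-1, v≡3 (mod 13); (6|13)=-1, (3|13)=+1; sign (−1)^0·-1^-1·+1^2 = -1.
(a,b)_37: α=1, u≡32; β=1, v≡36 (mod 37); (32|37)=-1, (36|37)=+1; sign (−1)^0·-1^1·+1^1 = -1.
(a,b)_3: α=-1, u≡1; β=0, v≡1 (mod 3); (1|3)=+1, (1|3)=+1; sign (−1)^0·+1^0·+1^-1 = +1.
(a,b)_19: α=0, u≡9; β=2, v≡17 (mod 19); (9|19)=+1, (17|19)=+1; sign (−1)^0·+1^2·+1^0 = +1.
(a,b)_5: α=2, u≡3; β=2, v≡4 (mod 5); (3|5)=-1, (4|5)=+1; sign (−1)^0·-1^2·+1^2 = +1.
(4773, -14746979 / ℚ) ramifies at {13, 31, 37, 43}: a division algebra.

[13, 31, 37, 43]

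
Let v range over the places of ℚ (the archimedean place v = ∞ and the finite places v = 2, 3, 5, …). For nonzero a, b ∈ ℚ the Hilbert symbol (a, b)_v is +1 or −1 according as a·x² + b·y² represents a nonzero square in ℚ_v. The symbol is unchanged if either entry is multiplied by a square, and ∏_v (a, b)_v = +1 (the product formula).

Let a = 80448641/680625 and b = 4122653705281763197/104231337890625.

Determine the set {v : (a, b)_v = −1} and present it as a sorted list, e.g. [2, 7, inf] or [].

[13, 19]

Mod squares: a ≡ 5681, b ≡ 13. Check v ∈ {∞, 2, 3, 5, 7, 11, 13, 17, 19, 23}.
v=19: a=19^1·(≡12), b=19^2·(≡14) mod 19; (12|19)=-1, (14|19)=-1; (−1)^{1·2·9}·(-1)^2·(-1)^1 = -1.
v=∞: 5681 > 0 and 13 > 0  ⇒  (a,b)_∞ = +1.
v=3: a=3^-2·(≡2), b=3^-6·(≡1) mod 3; (2|3)=-1, (1|3)=+1; (−1)^{-2·-6·1}·(-1)^-6·(+1)^-2 = +1.
v=7: a=7^2·(≡1), b=7^6·(≡6) mod 7; (1|7)=+1, (6|7)=-1; (−1)^{2·6·3}·(+1)^6·(-1)^2 = +1.
v=5: a=5^-4·(≡4), b=5^-10·(≡3) mod 5; (4|5)=+1, (3|5)=-1; (−1)^{-4·-10·2}·(+1)^-10·(-1)^-4 = +1.
v=23: a=23^1·(≡20), b=23^2·(≡8) mod 23; (20|23)=-1, (8|23)=+1; (−1)^{1·2·11}·(-1)^2·(+1)^1 = +1.
v=13: a=13^1·(≡11), b=13^3·(≡10) mod 13; (11|13)=-1, (10|13)=+1; (−1)^{1·3·6}·(-1)^3·(+1)^1 = -1.
v=2: v_2(a)=0, v_2(b)=0; units ≡ 1, 5 (mod 8); ε·ε+αω+βω = 0·0+0·1+0·0 ≡ 0  ⇒  (a,b)_2 = +1.
v=17: a=17^2·(≡10), b=17^4·(≡13) mod 17; (10|17)=-1, (13|17)=+1; (−1)^{2·4·8}·(-1)^4·(+1)^2 = +1.
v=11: a=11^-2·(≡5), b=11^-4·(≡6) mod 11; (5|11)=+1, (6|11)=-1; (−1)^{-2·-4·5}·(+1)^-4·(-1)^-2 = +1.
Ram(5681, 13) = {13, 19}; no ℚ_13-point on the conic.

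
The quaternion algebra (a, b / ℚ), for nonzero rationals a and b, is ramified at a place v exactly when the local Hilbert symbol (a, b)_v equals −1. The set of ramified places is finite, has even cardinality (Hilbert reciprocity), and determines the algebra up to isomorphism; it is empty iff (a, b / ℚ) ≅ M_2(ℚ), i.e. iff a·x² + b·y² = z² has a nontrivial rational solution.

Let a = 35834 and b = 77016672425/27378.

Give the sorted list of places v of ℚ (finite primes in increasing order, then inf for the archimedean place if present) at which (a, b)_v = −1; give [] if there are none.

Mod squares: a ≡ 35834, b ≡ 1039186. Check v ∈ {∞, 2, 3, 5, 7, 11, 13, 19, 23, 29, 41}.
v=29: a=29^0·(≡19), b=29^1·(≡14) mod 29; (19|29)=-1, (14|29)=-1; (−1)^{0·1·14}·(-1)^1·(-1)^0 = -1.
v=3: a=3^0·(≡2), b=3^-4·(≡1) mod 3; (2|3)=-1, (1|3)=+1; (−1)^{0·-4·1}·(-1)^-4·(+1)^0 = +1.
v=23: a=23^1·(≡17), b=23^1·(≡11) mod 23; (17|23)=-1, (11|23)=-1; (−1)^{1·1·11}·(-1)^1·(-1)^1 = -1.
v=19: a=19^1·(≡5), b=19^1·(≡2) mod 19; (5|19)=+1, (2|19)=-1; (−1)^{1·1·9}·(+1)^1·(-1)^1 = +1.
v=13: a=13^0·(≡6), b=13^-2·(≡5) mod 13; (6|13)=-1, (5|13)=-1; (−1)^{0·-2·6}·(-1)^-2·(-1)^0 = +1.
v=2: v_2(a)=1, v_2(b)=-1; units ≡ 5, 1 (mod 8); ε·ε+αω+βω = 0·0+1·0+-1·1 ≡ 1  ⇒  (a,b)_2 = -1.
v=5: a=5^0·(≡4), b=5^2·(≡4) mod 5; (4|5)=+1, (4|5)=+1; (−1)^{0·2·2}·(+1)^2·(+1)^0 = +1.
v=∞: 35834 > 0 and 1039186 > 0  ⇒  (a,b)_∞ = +1.
v=41: a=41^1·(≡13), b=41^1·(≡37) mod 41; (13|41)=-1, (37|41)=+1; (−1)^{1·1·20}·(-1)^1·(+1)^1 = -1.
v=7: a=7^0·(≡1), b=7^2·(≡4) mod 7; (1|7)=+1, (4|7)=+1; (−1)^{0·2·3}·(+1)^2·(+1)^0 = +1.
v=11: a=11^0·(≡7), b=11^2·(≡1) mod 11; (7|11)=-1, (1|11)=+1; (−1)^{0·2·5}·(-1)^2·(+1)^0 = +1.
(35834, 1039186 / ℚ) ramifies at {2, 23, 29, 41}: a division algebra.

[2, 23, 29, 41]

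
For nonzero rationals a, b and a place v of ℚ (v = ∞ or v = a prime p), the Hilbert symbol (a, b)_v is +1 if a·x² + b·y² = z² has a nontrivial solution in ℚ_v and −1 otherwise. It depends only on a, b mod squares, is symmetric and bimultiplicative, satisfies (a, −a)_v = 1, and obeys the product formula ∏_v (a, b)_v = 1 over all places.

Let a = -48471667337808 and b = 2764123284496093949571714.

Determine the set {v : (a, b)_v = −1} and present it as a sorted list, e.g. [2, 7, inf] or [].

[2, 11, 13, 29]

(a, b) ≡ (-37, 7058194) mod (ℚ^×)²; places V = {2, 3, 11, 13, 23, 29, 37, ∞}.
(a,b)_13: α=2, u≡11; β=3, v≡8 (mod 13); (11|13)=-1, (8|13)=-1; sign (−1)^0·-1^3·-1^2 = -1.
(a,b)_3: α=2, u≡2; β=16, v≡1 (mod 3); (2|3)=-1, (1|3)=+1; sign (−1)^0·-1^16·+1^2 = +1.
(a,b)_11: α=2, u≡8; β=3, v≡10 (mod 11); (8|11)=-1, (10|11)=-1; sign (−1)^0·-1^3·-1^2 = -1.
(a,b)_∞: sgn(-37)=−, sgn(7058194)=+, so +1.
(a,b)_37: α=1, u≡26; β=1, v≡1 (mod 37); (26|37)=+1, (1|37)=+1; sign (−1)^0·+1^1·+1^1 = +1.
(a,b)_2: α=4, β=1; u≡3, v≡1 (mod 8); ε(u)ε(v)=1·0, αω(v)=4·0, βω(u)=1·1; sum ≡ 1  ⇒  -1.
(a,b)_29: α=2, u≡21; β=3, v≡17 (mod 29); (21|29)=-1, (17|29)=-1; sign (−1)^0·-1^3·-1^2 = -1.
(a,b)_23: α=2, u≡1; β=3, v≡8 (mod 23); (1|23)=+1, (8|23)=+1; sign (−1)^0·+1^3·+1^2 = +1.
(-37, 7058194 / ℚ) ramifies at {2, 11, 13, 29}: a division algebra.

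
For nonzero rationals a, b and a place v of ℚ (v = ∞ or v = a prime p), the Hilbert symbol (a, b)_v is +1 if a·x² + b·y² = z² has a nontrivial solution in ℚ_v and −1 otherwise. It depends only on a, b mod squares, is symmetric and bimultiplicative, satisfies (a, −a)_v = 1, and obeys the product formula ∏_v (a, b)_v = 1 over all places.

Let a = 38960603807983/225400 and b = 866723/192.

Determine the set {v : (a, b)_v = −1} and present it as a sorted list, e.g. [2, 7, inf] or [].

[23, 29]

Mod squares: a ≡ 430882, b ≡ 21489. Check v ∈ {∞, 2, 3, 5, 7, 11, 13, 17, 19, 23, 29, 41}.
v=∞: 430882 > 0 and 21489 > 0  ⇒  (a,b)_∞ = +1.
v=2: v_2(a)=-3, v_2(b)=-6; units ≡ 1, 1 (mod 8); ε·ε+αω+βω = 0·0+-3·0+-6·0 ≡ 0  ⇒  (a,b)_2 = +1.
v=13: a=13^2·(≡1), b=13^1·(≡2) mod 13; (1|13)=+1, (2|13)=-1; (−1)^{2·1·6}·(+1)^1·(-1)^2 = +1.
v=23: a=23^-1·(≡3), b=23^0·(≡19) mod 23; (3|23)=+1, (19|23)=-1; (−1)^{-1·0·11}·(+1)^0·(-1)^-1 = -1.
v=7: a=7^-2·(≡4), b=7^0·(≡6) mod 7; (4|7)=+1, (6|7)=-1; (−1)^{-2·0·3}·(+1)^0·(-1)^-2 = +1.
v=11: a=11^4·(≡4), b=11^2·(≡7) mod 11; (4|11)=+1, (7|11)=-1; (−1)^{4·2·5}·(+1)^2·(-1)^4 = +1.
v=19: a=19^1·(≡9), b=19^1·(≡18) mod 19; (9|19)=+1, (18|19)=-1; (−1)^{1·1·9}·(+1)^1·(-1)^1 = +1.
v=17: a=17^1·(≡4), b=17^0·(≡16) mod 17; (4|17)=+1, (16|17)=+1; (−1)^{1·0·8}·(+1)^0·(+1)^1 = +1.
v=5: a=5^-2·(≡3), b=5^0·(≡4) mod 5; (3|5)=-1, (4|5)=+1; (−1)^{-2·0·2}·(-1)^0·(+1)^-2 = +1.
v=41: a=41^2·(≡29), b=41^0·(≡36) mod 41; (29|41)=-1, (36|41)=+1; (−1)^{2·0·20}·(-1)^0·(+1)^2 = +1.
v=29: a=29^1·(≡3), b=29^1·(≡9) mod 29; (3|29)=-1, (9|29)=+1; (−1)^{1·1·14}·(-1)^1·(+1)^1 = -1.
v=3: a=3^0·(≡1), b=3^-1·(≡2) mod 3; (1|3)=+1, (2|3)=-1; (−1)^{0·-1·1}·(+1)^-1·(-1)^0 = +1.
|Ram(430882, 21489)| = 2, even; anisotropic at {23, 29}.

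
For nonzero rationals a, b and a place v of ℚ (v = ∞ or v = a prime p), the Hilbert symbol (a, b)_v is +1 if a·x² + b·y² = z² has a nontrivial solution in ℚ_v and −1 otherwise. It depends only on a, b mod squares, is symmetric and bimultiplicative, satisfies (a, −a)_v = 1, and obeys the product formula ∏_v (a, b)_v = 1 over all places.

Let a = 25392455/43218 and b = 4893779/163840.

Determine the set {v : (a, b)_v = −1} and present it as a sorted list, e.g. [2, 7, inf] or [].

[2, 19]

(a, b) ≡ (190, 110) mod (ℚ^×)²; places V = {2, 3, 5, 7, 11, 19, 23, 29, 47, ∞}.
(a,b)_19: α=1, u≡13; β=0, v≡2 (mod 19); (13|19)=-1, (2|19)=-1; sign (−1)^0·-1^0·-1^1 = -1.
(a,b)_5: α=1, u≡2; β=-1, v≡3 (mod 5); (2|5)=-1, (3|5)=-1; sign (−1)^0·-1^-1·-1^1 = +1.
(a,b)_23: α=0, u≡18; β=2, v≡13 (mod 23); (18|23)=+1, (13|23)=+1; sign (−1)^0·+1^2·+1^0 = +1.
(a,b)_7: α=-4, u≡1; β=0, v≡6 (mod 7); (1|7)=+1, (6|7)=-1; sign (−1)^0·+1^0·-1^-4 = +1.
(a,b)_29: α=0, u≡25; β=2, v≡1 (mod 29); (25|29)=+1, (1|29)=+1; sign (−1)^0·+1^2·+1^0 = +1.
(a,b)_3: α=-2, u≡1; β=0, v≡2 (mod 3); (1|3)=+1, (2|3)=-1; sign (−1)^0·+1^0·-1^-2 = +1.
(a,b)_2: α=-1, β=-15; u≡7, v≡7 (mod 8); ε(u)ε(v)=1·1, αω(v)=-1·0, βω(u)=-15·0; sum ≡ 1  ⇒  -1.
(a,b)_11: α=2, u≡3; β=1, v≡10 (mod 11); (3|11)=+1, (10|11)=-1; sign (−1)^0·+1^1·-1^2 = +1.
(a,b)_∞: sgn(190)=+, sgn(110)=+, so +1.
(a,b)_47: α=2, u≡18; β=0, v≡1 (mod 47); (18|47)=+1, (1|47)=+1; sign (−1)^0·+1^0·+1^2 = +1.
Ram(190, 110) = {2, 19}; no ℚ_2-point on the conic.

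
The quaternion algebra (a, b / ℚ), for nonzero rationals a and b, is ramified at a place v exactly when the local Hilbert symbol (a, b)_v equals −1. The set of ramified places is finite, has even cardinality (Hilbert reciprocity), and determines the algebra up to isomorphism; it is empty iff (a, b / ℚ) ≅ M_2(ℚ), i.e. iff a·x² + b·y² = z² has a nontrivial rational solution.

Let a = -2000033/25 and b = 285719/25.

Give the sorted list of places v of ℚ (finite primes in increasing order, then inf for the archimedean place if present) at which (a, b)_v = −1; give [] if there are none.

[2, 17]

Mod squares: a ≡ -17, b ≡ 119. Check v ∈ {∞, 2, 5, 7, 17}.
v=5: a=5^-2·(≡2), b=5^-2·(≡4) mod 5; (2|5)=-1, (4|5)=+1; (−1)^{-2·-2·2}·(-1)^-2·(+1)^-2 = +1.
v=∞: -17 < 0 and 119 > 0  ⇒  (a,b)_∞ = +1.
v=2: v_2(a)=0, v_2(b)=0; units ≡ 7, 7 (mod 8); ε·ε+αω+βω = 1·1+0·0+0·0 ≡ 1  ⇒  (a,b)_2 = -1.
v=7: a=7^6·(≡1), b=7^5·(≡6) mod 7; (1|7)=+1, (6|7)=-1; (−1)^{6·5·3}·(+1)^5·(-1)^6 = +1.
v=17: a=17^1·(≡1), b=17^1·(≡12) mod 17; (1|17)=+1, (12|17)=-1; (−1)^{1·1·8}·(+1)^1·(-1)^1 = -1.
Ram(-17, 119) = {2, 17}; no ℚ_2-point on the conic.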